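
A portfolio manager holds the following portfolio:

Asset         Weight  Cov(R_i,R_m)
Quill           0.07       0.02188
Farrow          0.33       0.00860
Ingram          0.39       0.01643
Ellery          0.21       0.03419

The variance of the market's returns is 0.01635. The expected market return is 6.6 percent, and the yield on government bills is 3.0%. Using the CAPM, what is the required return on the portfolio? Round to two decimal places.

β_Quill = 0.02188 / 0.01635 = 1.3382
β_Farrow = 0.00860 / 0.01635 = 0.5260
β_Ingram = 0.01643 / 0.01635 = 1.0049
β_Ellery = 0.03419 / 0.01635 = 2.0911
β_P = Σ w_i β_i = 0.07×1.3382 + 0.33×0.5260 + 0.39×1.0049 + 0.21×2.0911 = 1.0983
MRP = 6.6% − 3.0% = 3.60%
E(R_P) = R_f + β_P × MRP = 3.0% + 1.0983 × 3.6% = 6.95%

6.95%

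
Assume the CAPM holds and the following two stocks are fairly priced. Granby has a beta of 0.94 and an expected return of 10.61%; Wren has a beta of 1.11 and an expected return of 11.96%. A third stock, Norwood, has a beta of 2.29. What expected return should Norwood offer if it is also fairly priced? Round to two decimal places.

MRP (SML slope) = (11.96% − 10.61%) / (1.11 − 0.94) = 1.35% / 0.17 = 7.9412%
R_f (intercept) = 10.61% − 0.94 × 7.9412% = 3.1453%
E(R_Norwood) = R_f + β × MRP = 3.1453% + 2.29 × 7.9412% = 21.33%

21.33%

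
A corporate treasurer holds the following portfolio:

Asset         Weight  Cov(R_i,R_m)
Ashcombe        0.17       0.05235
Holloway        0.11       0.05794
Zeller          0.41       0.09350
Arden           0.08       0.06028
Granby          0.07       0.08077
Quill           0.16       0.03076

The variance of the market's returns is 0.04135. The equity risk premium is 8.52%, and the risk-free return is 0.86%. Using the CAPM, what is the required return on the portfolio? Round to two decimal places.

β_Ashcombe = 0.05235 / 0.04135 = 1.2660
β_Holloway = 0.05794 / 0.04135 = 1.4012
β_Zeller = 0.09350 / 0.04135 = 2.2612
β_Arden = 0.06028 / 0.04135 = 1.4578
β_Granby = 0.08077 / 0.04135 = 1.9533
β_Quill = 0.03076 / 0.04135 = 0.7439
β_P = Σ w_i β_i = 0.17×1.2660 + 0.11×1.4012 + 0.41×2.2612 + 0.08×1.4578 + 0.07×1.9533 + 0.16×0.7439 = 1.6688
E(R_P) = R_f + β_P × MRP = 0.86% + 1.6688 × 8.52% = 15.08%

15.08%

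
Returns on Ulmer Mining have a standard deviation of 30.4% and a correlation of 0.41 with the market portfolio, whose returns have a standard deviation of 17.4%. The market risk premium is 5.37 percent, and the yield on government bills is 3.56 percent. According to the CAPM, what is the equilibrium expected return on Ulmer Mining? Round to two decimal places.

7.41%

β = ρ × σ_i / σ_m = 0.41 × 30.4% / 17.4% = 0.7163
E(R) = 3.56% + 0.7163 × 5.37% = 7.41%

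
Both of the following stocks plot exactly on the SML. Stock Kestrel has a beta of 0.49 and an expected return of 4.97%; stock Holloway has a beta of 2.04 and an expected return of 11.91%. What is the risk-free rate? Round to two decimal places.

2.78%

Both satisfy E(R) = R_f + β·MRP, so the slope of the SML is
MRP = (11.91% − 4.97%) / (2.04 − 0.49) = 6.94% / 1.55 = 4.4774%
R_f = E(R_Kestrel) − β_Kestrel·MRP = 4.97% − 0.49 × 4.4774% = 2.7761%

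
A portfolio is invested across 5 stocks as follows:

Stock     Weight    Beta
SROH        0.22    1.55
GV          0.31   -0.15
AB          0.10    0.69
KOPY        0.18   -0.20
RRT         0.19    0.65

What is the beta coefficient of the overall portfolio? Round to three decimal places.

β_P = Σ w_i β_i = 0.22×1.55 + 0.31×-0.15 + 0.10×0.69 + 0.18×-0.20 + 0.19×0.65 = 0.4510

0.451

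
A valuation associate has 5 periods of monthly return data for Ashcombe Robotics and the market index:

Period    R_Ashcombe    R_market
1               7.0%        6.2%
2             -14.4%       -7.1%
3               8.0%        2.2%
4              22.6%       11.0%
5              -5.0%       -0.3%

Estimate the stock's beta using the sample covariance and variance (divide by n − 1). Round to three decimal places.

1.988

Mean R_i = (7.0 − 14.4 + 8.0 + 22.6 − 5.0) / 5 = 3.6400%
Mean R_m = (6.2 − 7.1 + 2.2 + 11.0 − 0.3) / 5 = 2.4000%
Σ(R_i − R̄_i)(R_m − R̄_m) = 369.6600  ⇒  Cov = 369.6600 / 4 = 92.4150
Σ(R_m − R̄_m)² = 185.9800  ⇒  Var(R_m) = 185.9800 / 4 = 46.4950
β = Cov / Var(R_m) = 92.4150 / 46.4950 = 1.9876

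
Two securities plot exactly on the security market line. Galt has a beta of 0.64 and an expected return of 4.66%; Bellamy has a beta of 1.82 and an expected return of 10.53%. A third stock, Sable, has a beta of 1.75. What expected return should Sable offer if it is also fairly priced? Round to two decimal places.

MRP (SML slope) = (10.53% − 4.66%) / (1.82 − 0.64) = 5.87% / 1.18 = 4.9746%
R_f (intercept) = 4.66% − 0.64 × 4.9746% = 1.4763%
E(R_Sable) = R_f + β × MRP = 1.4763% + 1.75 × 4.9746% = 10.18%

10.18%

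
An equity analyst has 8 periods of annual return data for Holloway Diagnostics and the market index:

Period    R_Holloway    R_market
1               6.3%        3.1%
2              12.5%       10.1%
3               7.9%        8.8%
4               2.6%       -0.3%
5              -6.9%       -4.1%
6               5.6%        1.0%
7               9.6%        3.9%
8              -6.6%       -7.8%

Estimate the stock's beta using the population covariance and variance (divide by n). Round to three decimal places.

1.095

Mean R_i = (6.3 + 12.5 + 7.9 + 2.6 − 6.9 + 5.6 + 9.6 − 6.6) / 8 = 3.8750%
Mean R_m = (3.1 + 10.1 + 8.8 − 0.3 − 4.1 + 1.0 + 3.9 − 7.8) / 8 = 1.8375%
Σ(R_i − R̄_i)(R_m − R̄_m) = 280.3675  ⇒  Cov = 280.3675 / 8 = 35.0459
Σ(R_m − R̄_m)² = 255.9988  ⇒  Var(R_m) = 255.9988 / 8 = 31.9999
β = Cov / Var(R_m) = 35.0459 / 31.9999 = 1.0952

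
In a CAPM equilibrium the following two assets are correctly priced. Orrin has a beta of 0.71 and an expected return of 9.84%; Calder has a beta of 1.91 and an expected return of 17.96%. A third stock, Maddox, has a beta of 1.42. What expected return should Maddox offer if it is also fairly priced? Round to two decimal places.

MRP (SML slope) = (17.96% − 9.84%) / (1.91 − 0.71) = 8.12% / 1.20 = 6.7667%
R_f (intercept) = 9.84% − 0.71 × 6.7667% = 5.0356%
E(R_Maddox) = R_f + β × MRP = 5.0356% + 1.42 × 6.7667% = 14.64%

14.64%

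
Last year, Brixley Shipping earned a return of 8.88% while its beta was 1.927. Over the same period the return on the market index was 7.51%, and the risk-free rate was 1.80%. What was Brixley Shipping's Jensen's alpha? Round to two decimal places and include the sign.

-3.92%

Market excess return = 7.51% − 1.80% = 5.71%
CAPM benchmark = R_f + β(R_m − R_f) = 1.80% + 1.927 × 5.71% = 12.80317%
α = actual − benchmark = 8.88% − 12.80317% = -3.92%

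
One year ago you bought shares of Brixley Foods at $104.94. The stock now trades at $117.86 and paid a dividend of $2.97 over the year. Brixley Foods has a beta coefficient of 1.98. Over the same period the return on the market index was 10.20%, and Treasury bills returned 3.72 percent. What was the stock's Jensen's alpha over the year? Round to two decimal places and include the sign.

-1.41%

Realised HPR = (P1 + D1 − P0) / P0 = (117.86 + 2.97 − 104.94) / 104.94 = 15.89 / 104.94 = 15.1420%
MRP = 10.20% − 3.72% = 6.48%
CAPM required = R_f + β·MRP = 3.72% + 1.98 × 6.48% = 16.5504%
α = realised − required = 15.1420% − 16.5504% = -1.41%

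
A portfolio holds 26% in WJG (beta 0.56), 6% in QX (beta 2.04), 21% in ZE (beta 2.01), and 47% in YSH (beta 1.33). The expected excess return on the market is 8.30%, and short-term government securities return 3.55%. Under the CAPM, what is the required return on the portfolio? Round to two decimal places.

14.47%

β_P = Σ w_i β_i = 0.26×0.56 + 0.06×2.04 + 0.21×2.01 + 0.47×1.33 = 1.3152
E(R_P) = R_f + β_P × MRP = 3.55% + 1.3152 × 8.30% = 14.47%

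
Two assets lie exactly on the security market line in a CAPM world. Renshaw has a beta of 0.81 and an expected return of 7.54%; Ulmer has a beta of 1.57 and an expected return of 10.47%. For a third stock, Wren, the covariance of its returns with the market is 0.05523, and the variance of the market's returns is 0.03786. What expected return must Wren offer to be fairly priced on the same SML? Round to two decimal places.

MRP = (10.47% − 7.54%) / (1.57 − 0.81) = 3.8553%
R_f = 7.54% − 0.81 × 3.8553% = 4.4172%
β_Wren = Cov / Var(R_m) = 0.05523 / 0.03786 = 1.4588
E(R_Wren) = R_f + β × MRP = 4.4172% + 1.4588 × 3.8553% = 10.04%

10.04%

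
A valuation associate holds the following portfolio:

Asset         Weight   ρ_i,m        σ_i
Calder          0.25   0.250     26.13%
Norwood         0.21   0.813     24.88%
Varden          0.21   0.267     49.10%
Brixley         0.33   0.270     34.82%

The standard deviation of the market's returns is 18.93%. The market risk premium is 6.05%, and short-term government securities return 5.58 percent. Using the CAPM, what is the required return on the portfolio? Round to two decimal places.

9.33%

β_Calder = 0.250 × 26.13% / 18.93% = 0.3451
β_Norwood = 0.813 × 24.88% / 18.93% = 1.0685
β_Varden = 0.267 × 49.10% / 18.93% = 0.6925
β_Brixley = 0.270 × 34.82% / 18.93% = 0.4966
β_P = Σ w_i β_i = 0.25×0.3451 + 0.21×1.0685 + 0.21×0.6925 + 0.33×0.4966 = 0.6200
E(R_P) = R_f + β_P × MRP = 5.58% + 0.6200 × 6.05% = 9.33%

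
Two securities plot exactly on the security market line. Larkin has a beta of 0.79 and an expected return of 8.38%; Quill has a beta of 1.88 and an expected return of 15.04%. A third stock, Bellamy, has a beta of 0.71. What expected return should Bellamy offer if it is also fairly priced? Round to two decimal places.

7.89%

MRP (SML slope) = (15.04% − 8.38%) / (1.88 − 0.79) = 6.66% / 1.09 = 6.1101%
R_f (intercept) = 8.38% − 0.79 × 6.1101% = 3.5530%
E(R_Bellamy) = R_f + β × MRP = 3.5530% + 0.71 × 6.1101% = 7.89%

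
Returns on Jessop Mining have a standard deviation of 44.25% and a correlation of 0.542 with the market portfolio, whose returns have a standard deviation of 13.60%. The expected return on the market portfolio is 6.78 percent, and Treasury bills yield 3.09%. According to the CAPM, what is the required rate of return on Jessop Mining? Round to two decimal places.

β = ρ × σ_i / σ_m = 0.542 × 44.25% / 13.60% = 1.7635
MRP = 6.78% − 3.09% = 3.69%
E(R) = 3.09% + 1.7635 × 3.69% = 9.60%

9.60%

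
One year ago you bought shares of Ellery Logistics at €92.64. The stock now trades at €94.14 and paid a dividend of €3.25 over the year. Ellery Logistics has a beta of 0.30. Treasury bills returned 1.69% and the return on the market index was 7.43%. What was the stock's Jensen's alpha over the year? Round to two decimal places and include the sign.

+1.72%

Realised HPR = (P1 + D1 − P0) / P0 = (94.14 + 3.25 − 92.64) / 92.64 = 4.75 / 92.64 = 5.1274%
MRP = 7.43% − 1.69% = 5.74%
CAPM required = R_f + β·MRP = 1.69% + 0.30 × 5.74% = 3.4120%
α = realised − required = 5.1274% − 3.4120% = +1.72%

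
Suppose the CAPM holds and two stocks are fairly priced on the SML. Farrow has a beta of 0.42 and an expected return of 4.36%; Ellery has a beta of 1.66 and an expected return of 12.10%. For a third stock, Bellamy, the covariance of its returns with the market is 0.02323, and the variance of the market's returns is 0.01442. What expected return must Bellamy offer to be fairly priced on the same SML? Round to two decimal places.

11.79%

MRP = (12.10% − 4.36%) / (1.66 − 0.42) = 6.2419%
R_f = 4.36% − 0.42 × 6.2419% = 1.7384%
β_Bellamy = Cov / Var(R_m) = 0.02323 / 0.01442 = 1.6110
E(R_Bellamy) = R_f + β × MRP = 1.7384% + 1.6110 × 6.2419% = 11.79%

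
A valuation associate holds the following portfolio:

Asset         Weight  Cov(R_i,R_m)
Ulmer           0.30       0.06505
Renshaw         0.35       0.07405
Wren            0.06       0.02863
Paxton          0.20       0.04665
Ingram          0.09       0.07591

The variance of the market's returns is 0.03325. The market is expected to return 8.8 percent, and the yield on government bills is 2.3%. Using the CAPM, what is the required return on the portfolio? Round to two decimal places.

β_Ulmer = 0.06505 / 0.03325 = 1.9564
β_Renshaw = 0.07405 / 0.03325 = 2.2271
β_Wren = 0.02863 / 0.03325 = 0.8611
β_Paxton = 0.04665 / 0.03325 = 1.4030
β_Ingram = 0.07591 / 0.03325 = 2.2830
β_P = Σ w_i β_i = 0.30×1.9564 + 0.35×2.2271 + 0.06×0.8611 + 0.20×1.4030 + 0.09×2.2830 = 1.9041
MRP = 8.8% − 2.3% = 6.50%
E(R_P) = R_f + β_P × MRP = 2.3% + 1.9041 × 6.5% = 14.68%

14.68%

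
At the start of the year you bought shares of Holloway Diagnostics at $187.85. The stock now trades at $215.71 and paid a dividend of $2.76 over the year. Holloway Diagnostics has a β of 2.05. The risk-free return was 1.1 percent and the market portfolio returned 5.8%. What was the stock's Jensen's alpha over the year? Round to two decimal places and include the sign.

+5.57%

Realised HPR = (P1 + D1 − P0) / P0 = (215.71 + 2.76 − 187.85) / 187.85 = 30.62 / 187.85 = 16.3002%
MRP = 5.8% − 1.1% = 4.70%
CAPM required = R_f + β·MRP = 1.1% + 2.05 × 4.7% = 10.7350%
α = realised − required = 16.3002% − 10.7350% = +5.57%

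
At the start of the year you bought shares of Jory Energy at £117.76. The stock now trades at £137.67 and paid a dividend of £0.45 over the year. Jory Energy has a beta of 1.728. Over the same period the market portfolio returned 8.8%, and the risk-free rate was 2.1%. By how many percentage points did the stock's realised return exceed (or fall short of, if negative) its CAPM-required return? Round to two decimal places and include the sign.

+3.61%

Realised HPR = (P1 + D1 − P0) / P0 = (137.67 + 0.45 − 117.76) / 117.76 = 20.36 / 117.76 = 17.2894%
MRP = 8.8% − 2.1% = 6.70%
CAPM required = R_f + β·MRP = 2.1% + 1.728 × 6.7% = 13.6776%
α = realised − required = 17.2894% − 13.6776% = +3.61%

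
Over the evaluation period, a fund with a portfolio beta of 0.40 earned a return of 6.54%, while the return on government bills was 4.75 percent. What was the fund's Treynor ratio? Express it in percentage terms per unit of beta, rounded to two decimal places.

4.48%

Treynor = (R_P − R_f) / β_P = (6.54% − 4.75%) / 0.4000 = 1.79% / 0.4000 = 4.48%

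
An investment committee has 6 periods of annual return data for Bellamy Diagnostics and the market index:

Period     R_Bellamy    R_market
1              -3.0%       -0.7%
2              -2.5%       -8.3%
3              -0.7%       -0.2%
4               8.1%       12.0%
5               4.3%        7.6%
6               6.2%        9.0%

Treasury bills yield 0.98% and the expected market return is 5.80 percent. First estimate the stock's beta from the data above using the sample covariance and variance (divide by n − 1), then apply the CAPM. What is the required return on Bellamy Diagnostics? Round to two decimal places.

3.79%

Mean R_i = (-3.0 − 2.5 − 0.7 + 8.1 + 4.3 + 6.2) / 6 = 2.0667%
Mean R_m = (-0.7 − 8.3 − 0.2 + 12.0 + 7.6 + 9.0) / 6 = 3.2333%
Σ(R_i − R̄_i)(R_m − R̄_m) = 168.5767  ⇒  Cov = 168.5767 / 5 = 33.7153
Σ(R_m − R̄_m)² = 289.4533  ⇒  Var(R_m) = 289.4533 / 5 = 57.8907
β = Cov / Var(R_m) = 33.7153 / 57.8907 = 0.5824
MRP = 5.80% − 0.98% = 4.82%
E(R) = R_f + β × MRP = 0.98% + 0.5824 × 4.82% = 3.79%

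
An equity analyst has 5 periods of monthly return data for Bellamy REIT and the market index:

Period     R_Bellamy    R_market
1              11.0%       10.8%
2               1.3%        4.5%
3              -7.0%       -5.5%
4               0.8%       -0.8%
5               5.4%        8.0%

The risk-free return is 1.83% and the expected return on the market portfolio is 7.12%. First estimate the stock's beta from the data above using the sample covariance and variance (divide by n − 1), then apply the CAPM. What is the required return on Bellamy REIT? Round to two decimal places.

6.90%

Mean R_i = (11.0 + 1.3 − 7.0 + 0.8 + 5.4) / 5 = 2.3000%
Mean R_m = (10.8 + 4.5 − 5.5 − 0.8 + 8.0) / 5 = 3.4000%
Σ(R_i − R̄_i)(R_m − R̄_m) = 166.6100  ⇒  Cov = 166.6100 / 4 = 41.6525
Σ(R_m − R̄_m)² = 173.9800  ⇒  Var(R_m) = 173.9800 / 4 = 43.4950
β = Cov / Var(R_m) = 41.6525 / 43.4950 = 0.9576
MRP = 7.12% − 1.83% = 5.29%
E(R) = R_f + β × MRP = 1.83% + 0.9576 × 5.29% = 6.90%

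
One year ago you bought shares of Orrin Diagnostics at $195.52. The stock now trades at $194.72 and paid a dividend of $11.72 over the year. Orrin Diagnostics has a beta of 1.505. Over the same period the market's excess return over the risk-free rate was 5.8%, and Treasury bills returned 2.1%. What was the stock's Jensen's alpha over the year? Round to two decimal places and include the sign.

-5.24%

Realised HPR = (P1 + D1 − P0) / P0 = (194.72 + 11.72 − 195.52) / 195.52 = 10.92 / 195.52 = 5.5851%
CAPM required = R_f + β·MRP = 2.1% + 1.505 × 5.8% = 10.8290%
α = realised − required = 5.5851% − 10.8290% = -5.24%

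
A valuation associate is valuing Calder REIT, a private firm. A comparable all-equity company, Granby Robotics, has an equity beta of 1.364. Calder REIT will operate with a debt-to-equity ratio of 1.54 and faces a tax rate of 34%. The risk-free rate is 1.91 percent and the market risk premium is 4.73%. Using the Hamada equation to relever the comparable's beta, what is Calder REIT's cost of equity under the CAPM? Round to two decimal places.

β_L = β_U × [1 + (1 − t)(D/E)] = 1.364 × [1 + (1 − 0.34) × 1.54]
    = 1.364 × [1 + 0.66 × 1.54] = 1.364 × 2.0164 = 2.7504
E(R) = R_f + β_L × MRP = 1.91% + 2.7504 × 4.73% = 14.92%

14.92%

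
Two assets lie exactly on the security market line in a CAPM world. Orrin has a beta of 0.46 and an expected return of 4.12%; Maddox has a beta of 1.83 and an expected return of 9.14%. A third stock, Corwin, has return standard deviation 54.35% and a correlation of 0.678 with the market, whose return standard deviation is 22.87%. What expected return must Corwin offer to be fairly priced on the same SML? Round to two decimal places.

8.34%

MRP = (9.14% − 4.12%) / (1.83 − 0.46) = 3.6642%
R_f = 4.12% − 0.46 × 3.6642% = 2.4345%
β_Corwin = ρ·σ_i/σ_m = 0.678 × 54.35 / 22.87 = 1.6113
E(R_Corwin) = R_f + β × MRP = 2.4345% + 1.6113 × 3.6642% = 8.34%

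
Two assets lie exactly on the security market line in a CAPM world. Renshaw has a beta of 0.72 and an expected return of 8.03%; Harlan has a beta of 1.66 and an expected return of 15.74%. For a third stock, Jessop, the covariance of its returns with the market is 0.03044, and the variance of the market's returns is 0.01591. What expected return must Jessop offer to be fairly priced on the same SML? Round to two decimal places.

17.82%

MRP = (15.74% − 8.03%) / (1.66 − 0.72) = 8.2021%
R_f = 8.03% − 0.72 × 8.2021% = 2.1245%
β_Jessop = Cov / Var(R_m) = 0.03044 / 0.01591 = 1.9133
E(R_Jessop) = R_f + β × MRP = 2.1245% + 1.9133 × 8.2021% = 17.82%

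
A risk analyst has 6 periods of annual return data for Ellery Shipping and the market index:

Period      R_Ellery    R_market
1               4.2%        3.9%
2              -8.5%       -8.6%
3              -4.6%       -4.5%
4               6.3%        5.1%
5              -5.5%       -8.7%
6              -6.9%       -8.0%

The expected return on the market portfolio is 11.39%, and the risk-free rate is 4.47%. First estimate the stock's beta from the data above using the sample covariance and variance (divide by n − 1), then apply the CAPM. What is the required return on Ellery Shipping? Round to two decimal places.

Mean R_i = (4.2 − 8.5 − 4.6 + 6.3 − 5.5 − 6.9) / 6 = -2.5000%
Mean R_m = (3.9 − 8.6 − 4.5 + 5.1 − 8.7 − 8.0) / 6 = -3.4667%
Σ(R_i − R̄_i)(R_m − R̄_m) = 193.3600  ⇒  Cov = 193.3600 / 5 = 38.6720
Σ(R_m − R̄_m)² = 203.0133  ⇒  Var(R_m) = 203.0133 / 5 = 40.6027
β = Cov / Var(R_m) = 38.6720 / 40.6027 = 0.9524
MRP = 11.39% − 4.47% = 6.92%
E(R) = R_f + β × MRP = 4.47% + 0.9524 × 6.92% = 11.06%

11.06%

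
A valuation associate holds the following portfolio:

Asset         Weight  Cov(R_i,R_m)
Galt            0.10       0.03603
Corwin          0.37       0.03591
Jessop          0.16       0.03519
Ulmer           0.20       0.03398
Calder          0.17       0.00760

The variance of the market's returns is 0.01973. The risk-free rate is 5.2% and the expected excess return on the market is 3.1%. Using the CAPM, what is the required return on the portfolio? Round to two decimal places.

10.01%

β_Galt = 0.03603 / 0.01973 = 1.8262
β_Corwin = 0.03591 / 0.01973 = 1.8201
β_Jessop = 0.03519 / 0.01973 = 1.7836
β_Ulmer = 0.03398 / 0.01973 = 1.7223
β_Calder = 0.00760 / 0.01973 = 0.3852
β_P = Σ w_i β_i = 0.10×1.8262 + 0.37×1.8201 + 0.16×1.7836 + 0.20×1.7223 + 0.17×0.3852 = 1.5514
E(R_P) = R_f + β_P × MRP = 5.2% + 1.5514 × 3.1% = 10.01%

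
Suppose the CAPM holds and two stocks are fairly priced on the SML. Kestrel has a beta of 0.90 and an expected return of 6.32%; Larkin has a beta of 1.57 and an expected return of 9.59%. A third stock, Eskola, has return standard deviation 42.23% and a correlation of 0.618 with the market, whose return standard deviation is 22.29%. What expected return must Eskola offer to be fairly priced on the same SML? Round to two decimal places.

7.64%

MRP = (9.59% − 6.32%) / (1.57 − 0.90) = 4.8806%
R_f = 6.32% − 0.90 × 4.8806% = 1.9275%
β_Eskola = ρ·σ_i/σ_m = 0.618 × 42.23 / 22.29 = 1.1708
E(R_Eskola) = R_f + β × MRP = 1.9275% + 1.1708 × 4.8806% = 7.64%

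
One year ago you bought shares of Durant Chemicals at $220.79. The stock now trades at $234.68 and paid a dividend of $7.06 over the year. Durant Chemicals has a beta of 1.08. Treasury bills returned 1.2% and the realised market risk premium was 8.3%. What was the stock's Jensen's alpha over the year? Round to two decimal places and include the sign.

Realised HPR = (P1 + D1 − P0) / P0 = (234.68 + 7.06 − 220.79) / 220.79 = 20.95 / 220.79 = 9.4887%
CAPM required = R_f + β·MRP = 1.2% + 1.08 × 8.3% = 10.1640%
α = realised − required = 9.4887% − 10.1640% = -0.68%

-0.68%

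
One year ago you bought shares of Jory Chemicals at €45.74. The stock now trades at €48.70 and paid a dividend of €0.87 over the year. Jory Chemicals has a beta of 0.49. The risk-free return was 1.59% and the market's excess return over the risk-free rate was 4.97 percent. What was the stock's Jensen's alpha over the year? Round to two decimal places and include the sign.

Realised HPR = (P1 + D1 − P0) / P0 = (48.70 + 0.87 − 45.74) / 45.74 = 3.83 / 45.74 = 8.3734%
CAPM required = R_f + β·MRP = 1.59% + 0.49 × 4.97% = 4.0253%
α = realised − required = 8.3734% − 4.0253% = +4.35%

+4.35%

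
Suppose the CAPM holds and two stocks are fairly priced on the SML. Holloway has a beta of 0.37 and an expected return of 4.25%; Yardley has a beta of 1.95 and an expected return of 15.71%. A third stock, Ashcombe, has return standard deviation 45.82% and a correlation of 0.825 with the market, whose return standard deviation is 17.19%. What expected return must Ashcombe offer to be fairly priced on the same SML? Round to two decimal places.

17.52%

MRP = (15.71% − 4.25%) / (1.95 − 0.37) = 7.2532%
R_f = 4.25% − 0.37 × 7.2532% = 1.5663%
β_Ashcombe = ρ·σ_i/σ_m = 0.825 × 45.82 / 17.19 = 2.1990
E(R_Ashcombe) = R_f + β × MRP = 1.5663% + 2.1990 × 7.2532% = 17.52%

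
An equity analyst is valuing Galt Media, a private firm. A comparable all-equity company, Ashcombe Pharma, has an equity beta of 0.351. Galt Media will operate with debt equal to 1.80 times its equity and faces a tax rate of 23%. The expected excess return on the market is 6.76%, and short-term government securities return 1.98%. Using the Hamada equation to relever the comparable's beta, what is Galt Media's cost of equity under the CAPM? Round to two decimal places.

7.64%

β_L = β_U × [1 + (1 − t)(D/E)] = 0.351 × [1 + (1 − 0.23) × 1.80]
    = 0.351 × [1 + 0.77 × 1.80] = 0.351 × 2.3860 = 0.8375
E(R) = R_f + β_L × MRP = 1.98% + 0.8375 × 6.76% = 7.64%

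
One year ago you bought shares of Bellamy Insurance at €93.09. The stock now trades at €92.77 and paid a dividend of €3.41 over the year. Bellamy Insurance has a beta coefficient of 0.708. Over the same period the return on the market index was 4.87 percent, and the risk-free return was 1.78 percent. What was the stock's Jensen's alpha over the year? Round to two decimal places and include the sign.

-0.65%

Realised HPR = (P1 + D1 − P0) / P0 = (92.77 + 3.41 − 93.09) / 93.09 = 3.09 / 93.09 = 3.3194%
MRP = 4.87% − 1.78% = 3.09%
CAPM required = R_f + β·MRP = 1.78% + 0.708 × 3.09% = 3.96772%
α = realised − required = 3.3194% − 3.96772% = -0.65%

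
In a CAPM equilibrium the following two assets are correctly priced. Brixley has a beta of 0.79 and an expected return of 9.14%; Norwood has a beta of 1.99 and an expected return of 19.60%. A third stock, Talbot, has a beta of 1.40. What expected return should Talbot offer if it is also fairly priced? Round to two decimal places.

14.46%

MRP (SML slope) = (19.60% − 9.14%) / (1.99 − 0.79) = 10.46% / 1.20 = 8.7167%
R_f (intercept) = 9.14% − 0.79 × 8.7167% = 2.2538%
E(R_Talbot) = R_f + β × MRP = 2.2538% + 1.40 × 8.7167% = 14.46%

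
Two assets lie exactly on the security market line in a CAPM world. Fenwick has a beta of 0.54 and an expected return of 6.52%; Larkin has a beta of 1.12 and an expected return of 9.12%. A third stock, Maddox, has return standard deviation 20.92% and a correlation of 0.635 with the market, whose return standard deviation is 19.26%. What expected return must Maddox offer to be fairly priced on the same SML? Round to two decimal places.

MRP = (9.12% − 6.52%) / (1.12 − 0.54) = 4.4828%
R_f = 6.52% − 0.54 × 4.4828% = 4.0993%
β_Maddox = ρ·σ_i/σ_m = 0.635 × 20.92 / 19.26 = 0.6897
E(R_Maddox) = R_f + β × MRP = 4.0993% + 0.6897 × 4.4828% = 7.19%

7.19%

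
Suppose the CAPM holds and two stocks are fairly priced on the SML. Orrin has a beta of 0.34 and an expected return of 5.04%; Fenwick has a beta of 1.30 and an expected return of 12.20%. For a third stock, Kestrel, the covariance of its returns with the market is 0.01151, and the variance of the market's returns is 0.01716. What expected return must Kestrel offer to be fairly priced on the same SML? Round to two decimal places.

MRP = (12.20% − 5.04%) / (1.30 − 0.34) = 7.4583%
R_f = 5.04% − 0.34 × 7.4583% = 2.5042%
β_Kestrel = Cov / Var(R_m) = 0.01151 / 0.01716 = 0.6707
E(R_Kestrel) = R_f + β × MRP = 2.5042% + 0.6707 × 7.4583% = 7.51%

7.51%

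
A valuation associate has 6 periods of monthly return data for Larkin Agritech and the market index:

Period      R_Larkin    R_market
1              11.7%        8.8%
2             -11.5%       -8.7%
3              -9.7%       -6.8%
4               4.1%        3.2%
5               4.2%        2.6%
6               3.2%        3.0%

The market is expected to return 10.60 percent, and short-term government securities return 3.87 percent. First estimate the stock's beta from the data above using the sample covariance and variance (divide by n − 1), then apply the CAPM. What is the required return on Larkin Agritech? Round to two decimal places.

Mean R_i = (11.7 − 11.5 − 9.7 + 4.1 + 4.2 + 3.2) / 6 = 0.3333%
Mean R_m = (8.8 − 8.7 − 6.8 + 3.2 + 2.6 + 3.0) / 6 = 0.3500%
Σ(R_i − R̄_i)(R_m − R̄_m) = 301.9100  ⇒  Cov = 301.9100 / 5 = 60.3820
Σ(R_m − R̄_m)² = 224.6350  ⇒  Var(R_m) = 224.6350 / 5 = 44.9270
β = Cov / Var(R_m) = 60.3820 / 44.9270 = 1.3440
MRP = 10.60% − 3.87% = 6.73%
E(R) = R_f + β × MRP = 3.87% + 1.3440 × 6.73% = 12.92%

12.92%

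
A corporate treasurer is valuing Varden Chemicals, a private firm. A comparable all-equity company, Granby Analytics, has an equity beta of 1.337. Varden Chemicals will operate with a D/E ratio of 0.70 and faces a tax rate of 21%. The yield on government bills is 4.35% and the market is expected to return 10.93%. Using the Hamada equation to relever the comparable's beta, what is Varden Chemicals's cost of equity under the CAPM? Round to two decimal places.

β_L = β_U × [1 + (1 − t)(D/E)] = 1.337 × [1 + (1 − 0.21) × 0.70]
    = 1.337 × [1 + 0.79 × 0.70] = 1.337 × 1.5530 = 2.0764
MRP = 10.93% − 4.35% = 6.58%
E(R) = R_f + β_L × MRP = 4.35% + 2.0764 × 6.58% = 18.01%

18.01%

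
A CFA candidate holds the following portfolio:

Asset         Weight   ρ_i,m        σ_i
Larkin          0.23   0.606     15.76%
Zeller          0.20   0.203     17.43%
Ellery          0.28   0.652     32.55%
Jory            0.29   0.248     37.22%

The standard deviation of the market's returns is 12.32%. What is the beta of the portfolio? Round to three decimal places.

0.935

β_Larkin = 0.606 × 15.76% / 12.32% = 0.7752
β_Zeller = 0.203 × 17.43% / 12.32% = 0.2872
β_Ellery = 0.652 × 32.55% / 12.32% = 1.7226
β_Jory = 0.248 × 37.22% / 12.32% = 0.7492
β_P = Σ w_i β_i = 0.23×0.7752 + 0.20×0.2872 + 0.28×1.7226 + 0.29×0.7492 = 0.9353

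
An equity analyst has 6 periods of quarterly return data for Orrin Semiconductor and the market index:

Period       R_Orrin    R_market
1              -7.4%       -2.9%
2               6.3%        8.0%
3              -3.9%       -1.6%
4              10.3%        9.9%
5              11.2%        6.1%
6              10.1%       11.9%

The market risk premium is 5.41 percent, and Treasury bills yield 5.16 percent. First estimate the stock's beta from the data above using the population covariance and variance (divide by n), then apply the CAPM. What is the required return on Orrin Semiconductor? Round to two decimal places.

11.78%

Mean R_i = (-7.4 + 6.3 − 3.9 + 10.3 + 11.2 + 10.1) / 6 = 4.4333%
Mean R_m = (-2.9 + 8.0 − 1.6 + 9.9 + 6.1 + 11.9) / 6 = 5.2333%
Σ(R_i − R̄_i)(R_m − R̄_m) = 229.3733  ⇒  Cov = 229.3733 / 6 = 38.2289
Σ(R_m − R̄_m)² = 187.4733  ⇒  Var(R_m) = 187.4733 / 6 = 31.2456
β = Cov / Var(R_m) = 38.2289 / 31.2456 = 1.2235
E(R) = R_f + β × MRP = 5.16% + 1.2235 × 5.41% = 11.78%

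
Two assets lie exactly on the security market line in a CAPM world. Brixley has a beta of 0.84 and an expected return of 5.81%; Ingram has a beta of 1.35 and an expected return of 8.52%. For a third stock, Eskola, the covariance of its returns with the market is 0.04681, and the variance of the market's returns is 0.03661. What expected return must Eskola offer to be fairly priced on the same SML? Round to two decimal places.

8.14%

MRP = (8.52% − 5.81%) / (1.35 − 0.84) = 5.3137%
R_f = 5.81% − 0.84 × 5.3137% = 1.3465%
β_Eskola = Cov / Var(R_m) = 0.04681 / 0.03661 = 1.2786
E(R_Eskola) = R_f + β × MRP = 1.3465% + 1.2786 × 5.3137% = 8.14%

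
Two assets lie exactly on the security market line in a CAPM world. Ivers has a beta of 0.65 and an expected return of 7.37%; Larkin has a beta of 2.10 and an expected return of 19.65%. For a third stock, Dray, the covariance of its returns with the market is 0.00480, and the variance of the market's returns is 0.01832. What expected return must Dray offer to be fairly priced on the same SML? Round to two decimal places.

4.08%

MRP = (19.65% − 7.37%) / (2.10 − 0.65) = 8.4690%
R_f = 7.37% − 0.65 × 8.4690% = 1.8652%
β_Dray = Cov / Var(R_m) = 0.00480 / 0.01832 = 0.2620
E(R_Dray) = R_f + β × MRP = 1.8652% + 0.2620 × 8.4690% = 4.08%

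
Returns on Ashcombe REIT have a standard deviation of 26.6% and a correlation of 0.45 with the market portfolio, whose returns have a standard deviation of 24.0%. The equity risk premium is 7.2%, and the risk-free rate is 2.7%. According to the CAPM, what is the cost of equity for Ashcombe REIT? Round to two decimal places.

β = ρ × σ_i / σ_m = 0.45 × 26.6% / 24.0% = 0.4988
E(R) = 2.7% + 0.4988 × 7.2% = 6.29%

6.29%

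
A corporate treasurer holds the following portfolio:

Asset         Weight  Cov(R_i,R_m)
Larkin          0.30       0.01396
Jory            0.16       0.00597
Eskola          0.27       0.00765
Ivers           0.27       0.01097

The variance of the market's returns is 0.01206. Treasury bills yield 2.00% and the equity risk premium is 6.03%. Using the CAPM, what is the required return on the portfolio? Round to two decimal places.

7.09%

β_Larkin = 0.01396 / 0.01206 = 1.1575
β_Jory = 0.00597 / 0.01206 = 0.4950
β_Eskola = 0.00765 / 0.01206 = 0.6343
β_Ivers = 0.01097 / 0.01206 = 0.9096
β_P = Σ w_i β_i = 0.30×1.1575 + 0.16×0.4950 + 0.27×0.6343 + 0.27×0.9096 = 0.8433
E(R_P) = R_f + β_P × MRP = 2.00% + 0.8433 × 6.03% = 7.09%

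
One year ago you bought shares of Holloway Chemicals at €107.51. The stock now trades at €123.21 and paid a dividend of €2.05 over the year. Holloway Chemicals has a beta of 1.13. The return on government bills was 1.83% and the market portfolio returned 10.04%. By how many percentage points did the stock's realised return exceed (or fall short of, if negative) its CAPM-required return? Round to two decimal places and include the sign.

Realised HPR = (P1 + D1 − P0) / P0 = (123.21 + 2.05 − 107.51) / 107.51 = 17.75 / 107.51 = 16.5101%
MRP = 10.04% − 1.83% = 8.21%
CAPM required = R_f + β·MRP = 1.83% + 1.13 × 8.21% = 11.1073%
α = realised − required = 16.5101% − 11.1073% = +5.40%

+5.40%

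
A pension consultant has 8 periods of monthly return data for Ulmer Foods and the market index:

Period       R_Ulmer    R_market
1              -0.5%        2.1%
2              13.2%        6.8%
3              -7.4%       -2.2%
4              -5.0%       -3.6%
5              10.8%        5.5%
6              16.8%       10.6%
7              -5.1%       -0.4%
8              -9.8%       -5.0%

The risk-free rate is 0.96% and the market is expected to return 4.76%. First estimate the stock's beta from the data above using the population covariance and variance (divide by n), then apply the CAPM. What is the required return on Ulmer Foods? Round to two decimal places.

Mean R_i = (-0.5 + 13.2 − 7.4 − 5.0 + 10.8 + 16.8 − 5.1 − 9.8) / 8 = 1.6250%
Mean R_m = (2.1 + 6.8 − 2.2 − 3.6 + 5.5 + 10.6 − 0.4 − 5.0) / 8 = 1.7250%
Σ(R_i − R̄_i)(R_m − R̄_m) = 389.0850  ⇒  Cov = 389.0850 / 8 = 48.6356
Σ(R_m − R̄_m)² = 212.4150  ⇒  Var(R_m) = 212.4150 / 8 = 26.5519
β = Cov / Var(R_m) = 48.6356 / 26.5519 = 1.8317
MRP = 4.76% − 0.96% = 3.80%
E(R) = R_f + β × MRP = 0.96% + 1.8317 × 3.80% = 7.92%

7.92%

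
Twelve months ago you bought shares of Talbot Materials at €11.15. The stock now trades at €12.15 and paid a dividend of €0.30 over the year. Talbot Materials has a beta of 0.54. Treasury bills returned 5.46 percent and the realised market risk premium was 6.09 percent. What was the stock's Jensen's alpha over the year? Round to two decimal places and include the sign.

+2.91%

Realised HPR = (P1 + D1 − P0) / P0 = (12.15 + 0.30 − 11.15) / 11.15 = 1.30 / 11.15 = 11.6592%
CAPM required = R_f + β·MRP = 5.46% + 0.54 × 6.09% = 8.7486%
α = realised − required = 11.6592% − 8.7486% = +2.91%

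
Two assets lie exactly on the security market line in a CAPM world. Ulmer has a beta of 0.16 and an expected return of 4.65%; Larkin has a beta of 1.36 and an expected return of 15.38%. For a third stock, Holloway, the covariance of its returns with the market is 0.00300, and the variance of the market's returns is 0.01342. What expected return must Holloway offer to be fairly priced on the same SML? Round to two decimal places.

MRP = (15.38% − 4.65%) / (1.36 − 0.16) = 8.9417%
R_f = 4.65% − 0.16 × 8.9417% = 3.2193%
β_Holloway = Cov / Var(R_m) = 0.00300 / 0.01342 = 0.2235
E(R_Holloway) = R_f + β × MRP = 3.2193% + 0.2235 × 8.9417% = 5.22%

5.22%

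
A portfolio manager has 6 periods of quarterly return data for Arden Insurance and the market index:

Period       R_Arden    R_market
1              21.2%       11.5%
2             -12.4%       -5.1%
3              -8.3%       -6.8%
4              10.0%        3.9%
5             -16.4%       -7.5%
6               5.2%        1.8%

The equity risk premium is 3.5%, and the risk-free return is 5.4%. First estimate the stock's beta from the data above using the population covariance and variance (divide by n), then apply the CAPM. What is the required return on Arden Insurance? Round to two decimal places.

12.12%

Mean R_i = (21.2 − 12.4 − 8.3 + 10.0 − 16.4 + 5.2) / 6 = -0.1167%
Mean R_m = (11.5 − 5.1 − 6.8 + 3.9 − 7.5 + 1.8) / 6 = -0.3667%
Σ(R_i − R̄_i)(R_m − R̄_m) = 534.5833  ⇒  Cov = 534.5833 / 6 = 89.0972
Σ(R_m − R̄_m)² = 278.3933  ⇒  Var(R_m) = 278.3933 / 6 = 46.3989
β = Cov / Var(R_m) = 89.0972 / 46.3989 = 1.9202
E(R) = R_f + β × MRP = 5.4% + 1.9202 × 3.5% = 12.12%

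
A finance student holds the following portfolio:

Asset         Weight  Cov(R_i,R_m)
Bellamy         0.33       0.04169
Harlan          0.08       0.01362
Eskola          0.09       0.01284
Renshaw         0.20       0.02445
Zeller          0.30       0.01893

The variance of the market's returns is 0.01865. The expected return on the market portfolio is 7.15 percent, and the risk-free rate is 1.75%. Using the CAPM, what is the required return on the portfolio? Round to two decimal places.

9.44%

β_Bellamy = 0.04169 / 0.01865 = 2.2354
β_Harlan = 0.01362 / 0.01865 = 0.7303
β_Eskola = 0.01284 / 0.01865 = 0.6885
β_Renshaw = 0.02445 / 0.01865 = 1.3110
β_Zeller = 0.01893 / 0.01865 = 1.0150
β_P = Σ w_i β_i = 0.33×2.2354 + 0.08×0.7303 + 0.09×0.6885 + 0.20×1.3110 + 0.30×1.0150 = 1.4248
MRP = 7.15% − 1.75% = 5.40%
E(R_P) = R_f + β_P × MRP = 1.75% + 1.4248 × 5.40% = 9.44%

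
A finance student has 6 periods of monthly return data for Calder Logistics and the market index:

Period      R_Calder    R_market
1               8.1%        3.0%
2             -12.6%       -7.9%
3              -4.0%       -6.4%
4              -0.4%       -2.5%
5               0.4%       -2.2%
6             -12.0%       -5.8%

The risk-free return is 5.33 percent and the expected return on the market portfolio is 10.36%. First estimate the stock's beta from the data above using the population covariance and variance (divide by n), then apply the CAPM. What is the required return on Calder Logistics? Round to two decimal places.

14.67%

Mean R_i = (8.1 − 12.6 − 4.0 − 0.4 + 0.4 − 12.0) / 6 = -3.4167%
Mean R_m = (3.0 − 7.9 − 6.4 − 2.5 − 2.2 − 5.8) / 6 = -3.6333%
Σ(R_i − R̄_i)(R_m − R̄_m) = 144.6767  ⇒  Cov = 144.6767 / 6 = 24.1128
Σ(R_m − R̄_m)² = 77.8933  ⇒  Var(R_m) = 77.8933 / 6 = 12.9822
β = Cov / Var(R_m) = 24.1128 / 12.9822 = 1.8574
MRP = 10.36% − 5.33% = 5.03%
E(R) = R_f + β × MRP = 5.33% + 1.8574 × 5.03% = 14.67%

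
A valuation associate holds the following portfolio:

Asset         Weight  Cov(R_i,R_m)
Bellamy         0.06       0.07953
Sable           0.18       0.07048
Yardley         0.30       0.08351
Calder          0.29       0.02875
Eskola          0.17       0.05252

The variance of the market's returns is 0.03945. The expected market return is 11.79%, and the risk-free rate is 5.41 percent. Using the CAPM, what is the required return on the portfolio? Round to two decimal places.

15.08%

β_Bellamy = 0.07953 / 0.03945 = 2.0160
β_Sable = 0.07048 / 0.03945 = 1.7866
β_Yardley = 0.08351 / 0.03945 = 2.1169
β_Calder = 0.02875 / 0.03945 = 0.7288
β_Eskola = 0.05252 / 0.03945 = 1.3313
β_P = Σ w_i β_i = 0.06×2.0160 + 0.18×1.7866 + 0.30×2.1169 + 0.29×0.7288 + 0.17×1.3313 = 1.5153
MRP = 11.79% − 5.41% = 6.38%
E(R_P) = R_f + β_P × MRP = 5.41% + 1.5153 × 6.38% = 15.08%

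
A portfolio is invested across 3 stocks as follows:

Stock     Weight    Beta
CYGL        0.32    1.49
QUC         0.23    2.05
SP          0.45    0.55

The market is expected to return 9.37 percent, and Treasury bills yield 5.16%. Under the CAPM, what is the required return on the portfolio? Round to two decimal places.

β_P = Σ w_i β_i = 0.32×1.49 + 0.23×2.05 + 0.45×0.55 = 1.1958
MRP = 9.37% − 5.16% = 4.21%
E(R_P) = R_f + β_P × MRP = 5.16% + 1.1958 × 4.21% = 10.19%

10.19%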